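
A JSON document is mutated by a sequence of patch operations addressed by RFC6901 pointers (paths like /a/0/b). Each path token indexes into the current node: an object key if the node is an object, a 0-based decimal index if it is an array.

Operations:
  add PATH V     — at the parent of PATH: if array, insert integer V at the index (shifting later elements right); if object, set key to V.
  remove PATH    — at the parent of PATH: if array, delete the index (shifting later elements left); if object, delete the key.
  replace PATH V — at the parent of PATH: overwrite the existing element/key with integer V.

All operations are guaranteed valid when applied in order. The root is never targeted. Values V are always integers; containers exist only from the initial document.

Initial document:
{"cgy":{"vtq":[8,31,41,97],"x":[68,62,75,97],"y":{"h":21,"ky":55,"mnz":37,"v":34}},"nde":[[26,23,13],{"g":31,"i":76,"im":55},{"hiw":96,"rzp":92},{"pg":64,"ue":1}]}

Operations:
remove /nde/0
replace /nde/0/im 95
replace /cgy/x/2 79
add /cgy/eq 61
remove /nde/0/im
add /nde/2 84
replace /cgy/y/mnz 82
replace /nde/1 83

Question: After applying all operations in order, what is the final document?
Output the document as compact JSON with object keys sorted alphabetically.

After op 1 (remove /nde/0): {"cgy":{"vtq":[8,31,41,97],"x":[68,62,75,97],"y":{"h":21,"ky":55,"mnz":37,"v":34}},"nde":[{"g":31,"i":76,"im":55},{"hiw":96,"rzp":92},{"pg":64,"ue":1}]}
After op 2 (replace /nde/0/im 95): {"cgy":{"vtq":[8,31,41,97],"x":[68,62,75,97],"y":{"h":21,"ky":55,"mnz":37,"v":34}},"nde":[{"g":31,"i":76,"im":95},{"hiw":96,"rzp":92},{"pg":64,"ue":1}]}
After op 3 (replace /cgy/x/2 79): {"cgy":{"vtq":[8,31,41,97],"x":[68,62,79,97],"y":{"h":21,"ky":55,"mnz":37,"v":34}},"nde":[{"g":31,"i":76,"im":95},{"hiw":96,"rzp":92},{"pg":64,"ue":1}]}
After op 4 (add /cgy/eq 61): {"cgy":{"eq":61,"vtq":[8,31,41,97],"x":[68,62,79,97],"y":{"h":21,"ky":55,"mnz":37,"v":34}},"nde":[{"g":31,"i":76,"im":95},{"hiw":96,"rzp":92},{"pg":64,"ue":1}]}
After op 5 (remove /nde/0/im): {"cgy":{"eq":61,"vtq":[8,31,41,97],"x":[68,62,79,97],"y":{"h":21,"ky":55,"mnz":37,"v":34}},"nde":[{"g":31,"i":76},{"hiw":96,"rzp":92},{"pg":64,"ue":1}]}
After op 6 (add /nde/2 84): {"cgy":{"eq":61,"vtq":[8,31,41,97],"x":[68,62,79,97],"y":{"h":21,"ky":55,"mnz":37,"v":34}},"nde":[{"g":31,"i":76},{"hiw":96,"rzp":92},84,{"pg":64,"ue":1}]}
After op 7 (replace /cgy/y/mnz 82): {"cgy":{"eq":61,"vtq":[8,31,41,97],"x":[68,62,79,97],"y":{"h":21,"ky":55,"mnz":82,"v":34}},"nde":[{"g":31,"i":76},{"hiw":96,"rzp":92},84,{"pg":64,"ue":1}]}
After op 8 (replace /nde/1 83): {"cgy":{"eq":61,"vtq":[8,31,41,97],"x":[68,62,79,97],"y":{"h":21,"ky":55,"mnz":82,"v":34}},"nde":[{"g":31,"i":76},83,84,{"pg":64,"ue":1}]}

Answer: {"cgy":{"eq":61,"vtq":[8,31,41,97],"x":[68,62,79,97],"y":{"h":21,"ky":55,"mnz":82,"v":34}},"nde":[{"g":31,"i":76},83,84,{"pg":64,"ue":1}]}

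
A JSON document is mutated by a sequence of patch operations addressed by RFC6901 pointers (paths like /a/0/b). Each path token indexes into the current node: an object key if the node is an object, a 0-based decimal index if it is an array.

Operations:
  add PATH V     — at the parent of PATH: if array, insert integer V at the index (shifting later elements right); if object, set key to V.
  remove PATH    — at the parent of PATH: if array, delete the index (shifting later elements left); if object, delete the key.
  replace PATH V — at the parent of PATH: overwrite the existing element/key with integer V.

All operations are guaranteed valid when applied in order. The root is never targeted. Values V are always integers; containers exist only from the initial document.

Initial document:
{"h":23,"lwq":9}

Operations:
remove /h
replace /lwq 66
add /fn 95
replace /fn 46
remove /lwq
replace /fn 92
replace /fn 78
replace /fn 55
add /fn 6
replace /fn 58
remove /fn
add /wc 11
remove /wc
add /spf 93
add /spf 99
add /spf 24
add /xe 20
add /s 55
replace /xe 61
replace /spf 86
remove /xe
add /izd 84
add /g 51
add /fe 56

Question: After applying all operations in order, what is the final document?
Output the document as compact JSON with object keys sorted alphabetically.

Answer: {"fe":56,"g":51,"izd":84,"s":55,"spf":86}

Derivation:
After op 1 (remove /h): {"lwq":9}
After op 2 (replace /lwq 66): {"lwq":66}
After op 3 (add /fn 95): {"fn":95,"lwq":66}
After op 4 (replace /fn 46): {"fn":46,"lwq":66}
After op 5 (remove /lwq): {"fn":46}
After op 6 (replace /fn 92): {"fn":92}
After op 7 (replace /fn 78): {"fn":78}
After op 8 (replace /fn 55): {"fn":55}
After op 9 (add /fn 6): {"fn":6}
After op 10 (replace /fn 58): {"fn":58}
After op 11 (remove /fn): {}
After op 12 (add /wc 11): {"wc":11}
After op 13 (remove /wc): {}
After op 14 (add /spf 93): {"spf":93}
After op 15 (add /spf 99): {"spf":99}
After op 16 (add /spf 24): {"spf":24}
After op 17 (add /xe 20): {"spf":24,"xe":20}
After op 18 (add /s 55): {"s":55,"spf":24,"xe":20}
After op 19 (replace /xe 61): {"s":55,"spf":24,"xe":61}
After op 20 (replace /spf 86): {"s":55,"spf":86,"xe":61}
After op 21 (remove /xe): {"s":55,"spf":86}
After op 22 (add /izd 84): {"izd":84,"s":55,"spf":86}
After op 23 (add /g 51): {"g":51,"izd":84,"s":55,"spf":86}
After op 24 (add /fe 56): {"fe":56,"g":51,"izd":84,"s":55,"spf":86}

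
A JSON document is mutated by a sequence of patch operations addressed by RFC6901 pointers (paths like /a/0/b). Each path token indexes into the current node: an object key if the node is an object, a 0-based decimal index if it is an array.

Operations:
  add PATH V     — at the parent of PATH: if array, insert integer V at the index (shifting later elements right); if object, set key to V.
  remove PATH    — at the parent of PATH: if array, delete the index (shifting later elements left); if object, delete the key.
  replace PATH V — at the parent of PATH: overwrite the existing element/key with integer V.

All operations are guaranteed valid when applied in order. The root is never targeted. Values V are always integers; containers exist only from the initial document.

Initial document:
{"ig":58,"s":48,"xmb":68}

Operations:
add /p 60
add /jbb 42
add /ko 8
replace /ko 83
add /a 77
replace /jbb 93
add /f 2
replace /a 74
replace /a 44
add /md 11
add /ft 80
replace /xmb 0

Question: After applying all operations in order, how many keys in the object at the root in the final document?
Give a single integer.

Answer: 10

Derivation:
After op 1 (add /p 60): {"ig":58,"p":60,"s":48,"xmb":68}
After op 2 (add /jbb 42): {"ig":58,"jbb":42,"p":60,"s":48,"xmb":68}
After op 3 (add /ko 8): {"ig":58,"jbb":42,"ko":8,"p":60,"s":48,"xmb":68}
After op 4 (replace /ko 83): {"ig":58,"jbb":42,"ko":83,"p":60,"s":48,"xmb":68}
After op 5 (add /a 77): {"a":77,"ig":58,"jbb":42,"ko":83,"p":60,"s":48,"xmb":68}
After op 6 (replace /jbb 93): {"a":77,"ig":58,"jbb":93,"ko":83,"p":60,"s":48,"xmb":68}
After op 7 (add /f 2): {"a":77,"f":2,"ig":58,"jbb":93,"ko":83,"p":60,"s":48,"xmb":68}
After op 8 (replace /a 74): {"a":74,"f":2,"ig":58,"jbb":93,"ko":83,"p":60,"s":48,"xmb":68}
After op 9 (replace /a 44): {"a":44,"f":2,"ig":58,"jbb":93,"ko":83,"p":60,"s":48,"xmb":68}
After op 10 (add /md 11): {"a":44,"f":2,"ig":58,"jbb":93,"ko":83,"md":11,"p":60,"s":48,"xmb":68}
After op 11 (add /ft 80): {"a":44,"f":2,"ft":80,"ig":58,"jbb":93,"ko":83,"md":11,"p":60,"s":48,"xmb":68}
After op 12 (replace /xmb 0): {"a":44,"f":2,"ft":80,"ig":58,"jbb":93,"ko":83,"md":11,"p":60,"s":48,"xmb":0}
Size at the root: 10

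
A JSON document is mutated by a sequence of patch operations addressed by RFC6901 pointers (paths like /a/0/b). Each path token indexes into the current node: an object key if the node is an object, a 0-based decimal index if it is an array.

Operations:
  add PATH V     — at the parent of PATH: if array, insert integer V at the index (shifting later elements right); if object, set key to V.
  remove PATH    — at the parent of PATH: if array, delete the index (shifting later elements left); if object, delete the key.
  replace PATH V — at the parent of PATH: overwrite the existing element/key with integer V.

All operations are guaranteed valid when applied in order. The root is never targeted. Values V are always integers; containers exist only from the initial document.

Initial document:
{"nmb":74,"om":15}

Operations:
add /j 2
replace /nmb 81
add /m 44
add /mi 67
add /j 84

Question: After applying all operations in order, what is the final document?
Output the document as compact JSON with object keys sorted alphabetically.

After op 1 (add /j 2): {"j":2,"nmb":74,"om":15}
After op 2 (replace /nmb 81): {"j":2,"nmb":81,"om":15}
After op 3 (add /m 44): {"j":2,"m":44,"nmb":81,"om":15}
After op 4 (add /mi 67): {"j":2,"m":44,"mi":67,"nmb":81,"om":15}
After op 5 (add /j 84): {"j":84,"m":44,"mi":67,"nmb":81,"om":15}

Answer: {"j":84,"m":44,"mi":67,"nmb":81,"om":15}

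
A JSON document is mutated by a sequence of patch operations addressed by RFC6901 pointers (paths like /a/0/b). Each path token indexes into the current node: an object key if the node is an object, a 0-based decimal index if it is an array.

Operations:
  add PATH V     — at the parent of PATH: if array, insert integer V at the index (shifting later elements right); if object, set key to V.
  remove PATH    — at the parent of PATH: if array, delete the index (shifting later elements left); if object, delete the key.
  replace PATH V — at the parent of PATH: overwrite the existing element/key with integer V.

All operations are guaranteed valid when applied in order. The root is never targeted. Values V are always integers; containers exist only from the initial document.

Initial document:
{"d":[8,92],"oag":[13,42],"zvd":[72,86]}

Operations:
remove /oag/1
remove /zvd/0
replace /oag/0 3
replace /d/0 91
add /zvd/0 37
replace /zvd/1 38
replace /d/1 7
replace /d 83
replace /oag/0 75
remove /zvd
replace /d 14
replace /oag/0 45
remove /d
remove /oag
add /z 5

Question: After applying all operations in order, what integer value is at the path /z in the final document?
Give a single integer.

Answer: 5

Derivation:
After op 1 (remove /oag/1): {"d":[8,92],"oag":[13],"zvd":[72,86]}
After op 2 (remove /zvd/0): {"d":[8,92],"oag":[13],"zvd":[86]}
After op 3 (replace /oag/0 3): {"d":[8,92],"oag":[3],"zvd":[86]}
After op 4 (replace /d/0 91): {"d":[91,92],"oag":[3],"zvd":[86]}
After op 5 (add /zvd/0 37): {"d":[91,92],"oag":[3],"zvd":[37,86]}
After op 6 (replace /zvd/1 38): {"d":[91,92],"oag":[3],"zvd":[37,38]}
After op 7 (replace /d/1 7): {"d":[91,7],"oag":[3],"zvd":[37,38]}
After op 8 (replace /d 83): {"d":83,"oag":[3],"zvd":[37,38]}
After op 9 (replace /oag/0 75): {"d":83,"oag":[75],"zvd":[37,38]}
After op 10 (remove /zvd): {"d":83,"oag":[75]}
After op 11 (replace /d 14): {"d":14,"oag":[75]}
After op 12 (replace /oag/0 45): {"d":14,"oag":[45]}
After op 13 (remove /d): {"oag":[45]}
After op 14 (remove /oag): {}
After op 15 (add /z 5): {"z":5}
Value at /z: 5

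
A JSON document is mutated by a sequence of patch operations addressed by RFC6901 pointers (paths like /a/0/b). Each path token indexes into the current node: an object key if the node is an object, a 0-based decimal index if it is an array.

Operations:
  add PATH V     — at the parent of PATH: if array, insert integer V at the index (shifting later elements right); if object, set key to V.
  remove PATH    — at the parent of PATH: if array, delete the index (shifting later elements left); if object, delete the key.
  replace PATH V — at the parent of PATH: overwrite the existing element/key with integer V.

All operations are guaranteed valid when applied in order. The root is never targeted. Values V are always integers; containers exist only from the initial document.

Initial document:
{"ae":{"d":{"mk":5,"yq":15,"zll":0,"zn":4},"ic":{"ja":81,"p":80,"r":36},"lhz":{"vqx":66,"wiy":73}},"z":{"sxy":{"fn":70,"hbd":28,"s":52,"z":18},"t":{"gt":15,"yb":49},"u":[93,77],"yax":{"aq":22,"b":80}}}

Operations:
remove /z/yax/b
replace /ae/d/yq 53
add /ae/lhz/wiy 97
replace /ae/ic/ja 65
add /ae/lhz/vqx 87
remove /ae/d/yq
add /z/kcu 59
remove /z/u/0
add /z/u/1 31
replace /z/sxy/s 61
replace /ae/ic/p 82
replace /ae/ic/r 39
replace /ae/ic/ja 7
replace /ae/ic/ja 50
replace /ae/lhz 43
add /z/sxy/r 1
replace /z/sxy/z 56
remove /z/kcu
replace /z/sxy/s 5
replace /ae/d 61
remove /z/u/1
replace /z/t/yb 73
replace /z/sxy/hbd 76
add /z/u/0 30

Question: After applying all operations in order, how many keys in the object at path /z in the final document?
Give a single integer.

Answer: 4

Derivation:
After op 1 (remove /z/yax/b): {"ae":{"d":{"mk":5,"yq":15,"zll":0,"zn":4},"ic":{"ja":81,"p":80,"r":36},"lhz":{"vqx":66,"wiy":73}},"z":{"sxy":{"fn":70,"hbd":28,"s":52,"z":18},"t":{"gt":15,"yb":49},"u":[93,77],"yax":{"aq":22}}}
After op 2 (replace /ae/d/yq 53): {"ae":{"d":{"mk":5,"yq":53,"zll":0,"zn":4},"ic":{"ja":81,"p":80,"r":36},"lhz":{"vqx":66,"wiy":73}},"z":{"sxy":{"fn":70,"hbd":28,"s":52,"z":18},"t":{"gt":15,"yb":49},"u":[93,77],"yax":{"aq":22}}}
After op 3 (add /ae/lhz/wiy 97): {"ae":{"d":{"mk":5,"yq":53,"zll":0,"zn":4},"ic":{"ja":81,"p":80,"r":36},"lhz":{"vqx":66,"wiy":97}},"z":{"sxy":{"fn":70,"hbd":28,"s":52,"z":18},"t":{"gt":15,"yb":49},"u":[93,77],"yax":{"aq":22}}}
After op 4 (replace /ae/ic/ja 65): {"ae":{"d":{"mk":5,"yq":53,"zll":0,"zn":4},"ic":{"ja":65,"p":80,"r":36},"lhz":{"vqx":66,"wiy":97}},"z":{"sxy":{"fn":70,"hbd":28,"s":52,"z":18},"t":{"gt":15,"yb":49},"u":[93,77],"yax":{"aq":22}}}
After op 5 (add /ae/lhz/vqx 87): {"ae":{"d":{"mk":5,"yq":53,"zll":0,"zn":4},"ic":{"ja":65,"p":80,"r":36},"lhz":{"vqx":87,"wiy":97}},"z":{"sxy":{"fn":70,"hbd":28,"s":52,"z":18},"t":{"gt":15,"yb":49},"u":[93,77],"yax":{"aq":22}}}
After op 6 (remove /ae/d/yq): {"ae":{"d":{"mk":5,"zll":0,"zn":4},"ic":{"ja":65,"p":80,"r":36},"lhz":{"vqx":87,"wiy":97}},"z":{"sxy":{"fn":70,"hbd":28,"s":52,"z":18},"t":{"gt":15,"yb":49},"u":[93,77],"yax":{"aq":22}}}
After op 7 (add /z/kcu 59): {"ae":{"d":{"mk":5,"zll":0,"zn":4},"ic":{"ja":65,"p":80,"r":36},"lhz":{"vqx":87,"wiy":97}},"z":{"kcu":59,"sxy":{"fn":70,"hbd":28,"s":52,"z":18},"t":{"gt":15,"yb":49},"u":[93,77],"yax":{"aq":22}}}
After op 8 (remove /z/u/0): {"ae":{"d":{"mk":5,"zll":0,"zn":4},"ic":{"ja":65,"p":80,"r":36},"lhz":{"vqx":87,"wiy":97}},"z":{"kcu":59,"sxy":{"fn":70,"hbd":28,"s":52,"z":18},"t":{"gt":15,"yb":49},"u":[77],"yax":{"aq":22}}}
After op 9 (add /z/u/1 31): {"ae":{"d":{"mk":5,"zll":0,"zn":4},"ic":{"ja":65,"p":80,"r":36},"lhz":{"vqx":87,"wiy":97}},"z":{"kcu":59,"sxy":{"fn":70,"hbd":28,"s":52,"z":18},"t":{"gt":15,"yb":49},"u":[77,31],"yax":{"aq":22}}}
After op 10 (replace /z/sxy/s 61): {"ae":{"d":{"mk":5,"zll":0,"zn":4},"ic":{"ja":65,"p":80,"r":36},"lhz":{"vqx":87,"wiy":97}},"z":{"kcu":59,"sxy":{"fn":70,"hbd":28,"s":61,"z":18},"t":{"gt":15,"yb":49},"u":[77,31],"yax":{"aq":22}}}
After op 11 (replace /ae/ic/p 82): {"ae":{"d":{"mk":5,"zll":0,"zn":4},"ic":{"ja":65,"p":82,"r":36},"lhz":{"vqx":87,"wiy":97}},"z":{"kcu":59,"sxy":{"fn":70,"hbd":28,"s":61,"z":18},"t":{"gt":15,"yb":49},"u":[77,31],"yax":{"aq":22}}}
After op 12 (replace /ae/ic/r 39): {"ae":{"d":{"mk":5,"zll":0,"zn":4},"ic":{"ja":65,"p":82,"r":39},"lhz":{"vqx":87,"wiy":97}},"z":{"kcu":59,"sxy":{"fn":70,"hbd":28,"s":61,"z":18},"t":{"gt":15,"yb":49},"u":[77,31],"yax":{"aq":22}}}
After op 13 (replace /ae/ic/ja 7): {"ae":{"d":{"mk":5,"zll":0,"zn":4},"ic":{"ja":7,"p":82,"r":39},"lhz":{"vqx":87,"wiy":97}},"z":{"kcu":59,"sxy":{"fn":70,"hbd":28,"s":61,"z":18},"t":{"gt":15,"yb":49},"u":[77,31],"yax":{"aq":22}}}
After op 14 (replace /ae/ic/ja 50): {"ae":{"d":{"mk":5,"zll":0,"zn":4},"ic":{"ja":50,"p":82,"r":39},"lhz":{"vqx":87,"wiy":97}},"z":{"kcu":59,"sxy":{"fn":70,"hbd":28,"s":61,"z":18},"t":{"gt":15,"yb":49},"u":[77,31],"yax":{"aq":22}}}
After op 15 (replace /ae/lhz 43): {"ae":{"d":{"mk":5,"zll":0,"zn":4},"ic":{"ja":50,"p":82,"r":39},"lhz":43},"z":{"kcu":59,"sxy":{"fn":70,"hbd":28,"s":61,"z":18},"t":{"gt":15,"yb":49},"u":[77,31],"yax":{"aq":22}}}
After op 16 (add /z/sxy/r 1): {"ae":{"d":{"mk":5,"zll":0,"zn":4},"ic":{"ja":50,"p":82,"r":39},"lhz":43},"z":{"kcu":59,"sxy":{"fn":70,"hbd":28,"r":1,"s":61,"z":18},"t":{"gt":15,"yb":49},"u":[77,31],"yax":{"aq":22}}}
After op 17 (replace /z/sxy/z 56): {"ae":{"d":{"mk":5,"zll":0,"zn":4},"ic":{"ja":50,"p":82,"r":39},"lhz":43},"z":{"kcu":59,"sxy":{"fn":70,"hbd":28,"r":1,"s":61,"z":56},"t":{"gt":15,"yb":49},"u":[77,31],"yax":{"aq":22}}}
After op 18 (remove /z/kcu): {"ae":{"d":{"mk":5,"zll":0,"zn":4},"ic":{"ja":50,"p":82,"r":39},"lhz":43},"z":{"sxy":{"fn":70,"hbd":28,"r":1,"s":61,"z":56},"t":{"gt":15,"yb":49},"u":[77,31],"yax":{"aq":22}}}
After op 19 (replace /z/sxy/s 5): {"ae":{"d":{"mk":5,"zll":0,"zn":4},"ic":{"ja":50,"p":82,"r":39},"lhz":43},"z":{"sxy":{"fn":70,"hbd":28,"r":1,"s":5,"z":56},"t":{"gt":15,"yb":49},"u":[77,31],"yax":{"aq":22}}}
After op 20 (replace /ae/d 61): {"ae":{"d":61,"ic":{"ja":50,"p":82,"r":39},"lhz":43},"z":{"sxy":{"fn":70,"hbd":28,"r":1,"s":5,"z":56},"t":{"gt":15,"yb":49},"u":[77,31],"yax":{"aq":22}}}
After op 21 (remove /z/u/1): {"ae":{"d":61,"ic":{"ja":50,"p":82,"r":39},"lhz":43},"z":{"sxy":{"fn":70,"hbd":28,"r":1,"s":5,"z":56},"t":{"gt":15,"yb":49},"u":[77],"yax":{"aq":22}}}
After op 22 (replace /z/t/yb 73): {"ae":{"d":61,"ic":{"ja":50,"p":82,"r":39},"lhz":43},"z":{"sxy":{"fn":70,"hbd":28,"r":1,"s":5,"z":56},"t":{"gt":15,"yb":73},"u":[77],"yax":{"aq":22}}}
After op 23 (replace /z/sxy/hbd 76): {"ae":{"d":61,"ic":{"ja":50,"p":82,"r":39},"lhz":43},"z":{"sxy":{"fn":70,"hbd":76,"r":1,"s":5,"z":56},"t":{"gt":15,"yb":73},"u":[77],"yax":{"aq":22}}}
After op 24 (add /z/u/0 30): {"ae":{"d":61,"ic":{"ja":50,"p":82,"r":39},"lhz":43},"z":{"sxy":{"fn":70,"hbd":76,"r":1,"s":5,"z":56},"t":{"gt":15,"yb":73},"u":[30,77],"yax":{"aq":22}}}
Size at path /z: 4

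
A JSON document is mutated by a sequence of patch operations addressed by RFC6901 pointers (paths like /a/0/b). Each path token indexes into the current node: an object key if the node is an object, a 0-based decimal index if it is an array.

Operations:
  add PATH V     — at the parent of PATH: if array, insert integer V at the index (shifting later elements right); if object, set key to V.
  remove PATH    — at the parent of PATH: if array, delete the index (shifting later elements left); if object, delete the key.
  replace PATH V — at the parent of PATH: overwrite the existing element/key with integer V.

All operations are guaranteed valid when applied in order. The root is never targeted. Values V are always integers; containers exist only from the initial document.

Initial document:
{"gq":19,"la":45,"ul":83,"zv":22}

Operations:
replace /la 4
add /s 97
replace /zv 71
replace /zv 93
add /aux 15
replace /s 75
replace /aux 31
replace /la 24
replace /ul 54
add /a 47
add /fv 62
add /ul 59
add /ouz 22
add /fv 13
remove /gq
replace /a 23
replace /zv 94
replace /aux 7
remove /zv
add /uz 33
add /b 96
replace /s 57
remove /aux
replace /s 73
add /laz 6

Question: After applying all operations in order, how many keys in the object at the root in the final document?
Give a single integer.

After op 1 (replace /la 4): {"gq":19,"la":4,"ul":83,"zv":22}
After op 2 (add /s 97): {"gq":19,"la":4,"s":97,"ul":83,"zv":22}
After op 3 (replace /zv 71): {"gq":19,"la":4,"s":97,"ul":83,"zv":71}
After op 4 (replace /zv 93): {"gq":19,"la":4,"s":97,"ul":83,"zv":93}
After op 5 (add /aux 15): {"aux":15,"gq":19,"la":4,"s":97,"ul":83,"zv":93}
After op 6 (replace /s 75): {"aux":15,"gq":19,"la":4,"s":75,"ul":83,"zv":93}
After op 7 (replace /aux 31): {"aux":31,"gq":19,"la":4,"s":75,"ul":83,"zv":93}
After op 8 (replace /la 24): {"aux":31,"gq":19,"la":24,"s":75,"ul":83,"zv":93}
After op 9 (replace /ul 54): {"aux":31,"gq":19,"la":24,"s":75,"ul":54,"zv":93}
After op 10 (add /a 47): {"a":47,"aux":31,"gq":19,"la":24,"s":75,"ul":54,"zv":93}
After op 11 (add /fv 62): {"a":47,"aux":31,"fv":62,"gq":19,"la":24,"s":75,"ul":54,"zv":93}
After op 12 (add /ul 59): {"a":47,"aux":31,"fv":62,"gq":19,"la":24,"s":75,"ul":59,"zv":93}
After op 13 (add /ouz 22): {"a":47,"aux":31,"fv":62,"gq":19,"la":24,"ouz":22,"s":75,"ul":59,"zv":93}
After op 14 (add /fv 13): {"a":47,"aux":31,"fv":13,"gq":19,"la":24,"ouz":22,"s":75,"ul":59,"zv":93}
After op 15 (remove /gq): {"a":47,"aux":31,"fv":13,"la":24,"ouz":22,"s":75,"ul":59,"zv":93}
After op 16 (replace /a 23): {"a":23,"aux":31,"fv":13,"la":24,"ouz":22,"s":75,"ul":59,"zv":93}
After op 17 (replace /zv 94): {"a":23,"aux":31,"fv":13,"la":24,"ouz":22,"s":75,"ul":59,"zv":94}
After op 18 (replace /aux 7): {"a":23,"aux":7,"fv":13,"la":24,"ouz":22,"s":75,"ul":59,"zv":94}
After op 19 (remove /zv): {"a":23,"aux":7,"fv":13,"la":24,"ouz":22,"s":75,"ul":59}
After op 20 (add /uz 33): {"a":23,"aux":7,"fv":13,"la":24,"ouz":22,"s":75,"ul":59,"uz":33}
After op 21 (add /b 96): {"a":23,"aux":7,"b":96,"fv":13,"la":24,"ouz":22,"s":75,"ul":59,"uz":33}
After op 22 (replace /s 57): {"a":23,"aux":7,"b":96,"fv":13,"la":24,"ouz":22,"s":57,"ul":59,"uz":33}
After op 23 (remove /aux): {"a":23,"b":96,"fv":13,"la":24,"ouz":22,"s":57,"ul":59,"uz":33}
After op 24 (replace /s 73): {"a":23,"b":96,"fv":13,"la":24,"ouz":22,"s":73,"ul":59,"uz":33}
After op 25 (add /laz 6): {"a":23,"b":96,"fv":13,"la":24,"laz":6,"ouz":22,"s":73,"ul":59,"uz":33}
Size at the root: 9

Answer: 9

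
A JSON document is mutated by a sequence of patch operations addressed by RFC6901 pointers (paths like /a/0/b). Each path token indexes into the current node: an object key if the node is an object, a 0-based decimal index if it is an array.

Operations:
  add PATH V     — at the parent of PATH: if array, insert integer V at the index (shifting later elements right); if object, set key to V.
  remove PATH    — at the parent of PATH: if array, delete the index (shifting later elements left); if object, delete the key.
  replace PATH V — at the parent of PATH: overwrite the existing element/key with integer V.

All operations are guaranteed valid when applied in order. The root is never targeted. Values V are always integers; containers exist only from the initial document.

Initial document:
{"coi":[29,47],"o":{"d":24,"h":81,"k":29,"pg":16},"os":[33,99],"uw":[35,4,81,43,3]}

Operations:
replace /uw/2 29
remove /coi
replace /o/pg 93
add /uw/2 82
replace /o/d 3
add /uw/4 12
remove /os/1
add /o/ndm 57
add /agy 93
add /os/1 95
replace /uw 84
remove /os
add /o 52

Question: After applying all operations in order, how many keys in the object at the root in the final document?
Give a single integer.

Answer: 3

Derivation:
After op 1 (replace /uw/2 29): {"coi":[29,47],"o":{"d":24,"h":81,"k":29,"pg":16},"os":[33,99],"uw":[35,4,29,43,3]}
After op 2 (remove /coi): {"o":{"d":24,"h":81,"k":29,"pg":16},"os":[33,99],"uw":[35,4,29,43,3]}
After op 3 (replace /o/pg 93): {"o":{"d":24,"h":81,"k":29,"pg":93},"os":[33,99],"uw":[35,4,29,43,3]}
After op 4 (add /uw/2 82): {"o":{"d":24,"h":81,"k":29,"pg":93},"os":[33,99],"uw":[35,4,82,29,43,3]}
After op 5 (replace /o/d 3): {"o":{"d":3,"h":81,"k":29,"pg":93},"os":[33,99],"uw":[35,4,82,29,43,3]}
After op 6 (add /uw/4 12): {"o":{"d":3,"h":81,"k":29,"pg":93},"os":[33,99],"uw":[35,4,82,29,12,43,3]}
After op 7 (remove /os/1): {"o":{"d":3,"h":81,"k":29,"pg":93},"os":[33],"uw":[35,4,82,29,12,43,3]}
After op 8 (add /o/ndm 57): {"o":{"d":3,"h":81,"k":29,"ndm":57,"pg":93},"os":[33],"uw":[35,4,82,29,12,43,3]}
After op 9 (add /agy 93): {"agy":93,"o":{"d":3,"h":81,"k":29,"ndm":57,"pg":93},"os":[33],"uw":[35,4,82,29,12,43,3]}
After op 10 (add /os/1 95): {"agy":93,"o":{"d":3,"h":81,"k":29,"ndm":57,"pg":93},"os":[33,95],"uw":[35,4,82,29,12,43,3]}
After op 11 (replace /uw 84): {"agy":93,"o":{"d":3,"h":81,"k":29,"ndm":57,"pg":93},"os":[33,95],"uw":84}
After op 12 (remove /os): {"agy":93,"o":{"d":3,"h":81,"k":29,"ndm":57,"pg":93},"uw":84}
After op 13 (add /o 52): {"agy":93,"o":52,"uw":84}
Size at the root: 3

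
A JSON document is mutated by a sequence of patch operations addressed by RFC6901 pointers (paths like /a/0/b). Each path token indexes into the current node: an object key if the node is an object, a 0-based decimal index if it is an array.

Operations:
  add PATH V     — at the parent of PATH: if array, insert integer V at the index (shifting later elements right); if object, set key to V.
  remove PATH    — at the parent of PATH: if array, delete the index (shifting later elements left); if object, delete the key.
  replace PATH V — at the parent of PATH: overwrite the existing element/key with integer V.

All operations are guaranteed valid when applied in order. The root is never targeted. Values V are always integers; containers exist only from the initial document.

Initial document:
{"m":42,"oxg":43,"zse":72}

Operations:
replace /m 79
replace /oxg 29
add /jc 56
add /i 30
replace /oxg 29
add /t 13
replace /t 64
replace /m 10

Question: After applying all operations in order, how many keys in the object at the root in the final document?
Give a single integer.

Answer: 6

Derivation:
After op 1 (replace /m 79): {"m":79,"oxg":43,"zse":72}
After op 2 (replace /oxg 29): {"m":79,"oxg":29,"zse":72}
After op 3 (add /jc 56): {"jc":56,"m":79,"oxg":29,"zse":72}
After op 4 (add /i 30): {"i":30,"jc":56,"m":79,"oxg":29,"zse":72}
After op 5 (replace /oxg 29): {"i":30,"jc":56,"m":79,"oxg":29,"zse":72}
After op 6 (add /t 13): {"i":30,"jc":56,"m":79,"oxg":29,"t":13,"zse":72}
After op 7 (replace /t 64): {"i":30,"jc":56,"m":79,"oxg":29,"t":64,"zse":72}
After op 8 (replace /m 10): {"i":30,"jc":56,"m":10,"oxg":29,"t":64,"zse":72}
Size at the root: 6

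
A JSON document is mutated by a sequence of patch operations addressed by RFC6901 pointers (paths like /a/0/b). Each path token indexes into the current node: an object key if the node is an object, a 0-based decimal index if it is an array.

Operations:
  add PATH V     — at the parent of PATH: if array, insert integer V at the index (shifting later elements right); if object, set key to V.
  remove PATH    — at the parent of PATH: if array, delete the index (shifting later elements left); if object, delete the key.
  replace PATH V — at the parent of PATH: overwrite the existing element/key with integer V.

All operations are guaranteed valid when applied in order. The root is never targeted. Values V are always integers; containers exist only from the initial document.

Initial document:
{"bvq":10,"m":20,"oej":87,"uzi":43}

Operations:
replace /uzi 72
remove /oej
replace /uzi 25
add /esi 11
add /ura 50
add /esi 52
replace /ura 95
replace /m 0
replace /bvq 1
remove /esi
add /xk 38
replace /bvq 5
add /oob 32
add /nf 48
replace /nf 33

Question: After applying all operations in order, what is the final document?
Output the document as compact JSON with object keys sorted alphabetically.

Answer: {"bvq":5,"m":0,"nf":33,"oob":32,"ura":95,"uzi":25,"xk":38}

Derivation:
After op 1 (replace /uzi 72): {"bvq":10,"m":20,"oej":87,"uzi":72}
After op 2 (remove /oej): {"bvq":10,"m":20,"uzi":72}
After op 3 (replace /uzi 25): {"bvq":10,"m":20,"uzi":25}
After op 4 (add /esi 11): {"bvq":10,"esi":11,"m":20,"uzi":25}
After op 5 (add /ura 50): {"bvq":10,"esi":11,"m":20,"ura":50,"uzi":25}
After op 6 (add /esi 52): {"bvq":10,"esi":52,"m":20,"ura":50,"uzi":25}
After op 7 (replace /ura 95): {"bvq":10,"esi":52,"m":20,"ura":95,"uzi":25}
After op 8 (replace /m 0): {"bvq":10,"esi":52,"m":0,"ura":95,"uzi":25}
After op 9 (replace /bvq 1): {"bvq":1,"esi":52,"m":0,"ura":95,"uzi":25}
After op 10 (remove /esi): {"bvq":1,"m":0,"ura":95,"uzi":25}
After op 11 (add /xk 38): {"bvq":1,"m":0,"ura":95,"uzi":25,"xk":38}
After op 12 (replace /bvq 5): {"bvq":5,"m":0,"ura":95,"uzi":25,"xk":38}
After op 13 (add /oob 32): {"bvq":5,"m":0,"oob":32,"ura":95,"uzi":25,"xk":38}
After op 14 (add /nf 48): {"bvq":5,"m":0,"nf":48,"oob":32,"ura":95,"uzi":25,"xk":38}
After op 15 (replace /nf 33): {"bvq":5,"m":0,"nf":33,"oob":32,"ura":95,"uzi":25,"xk":38}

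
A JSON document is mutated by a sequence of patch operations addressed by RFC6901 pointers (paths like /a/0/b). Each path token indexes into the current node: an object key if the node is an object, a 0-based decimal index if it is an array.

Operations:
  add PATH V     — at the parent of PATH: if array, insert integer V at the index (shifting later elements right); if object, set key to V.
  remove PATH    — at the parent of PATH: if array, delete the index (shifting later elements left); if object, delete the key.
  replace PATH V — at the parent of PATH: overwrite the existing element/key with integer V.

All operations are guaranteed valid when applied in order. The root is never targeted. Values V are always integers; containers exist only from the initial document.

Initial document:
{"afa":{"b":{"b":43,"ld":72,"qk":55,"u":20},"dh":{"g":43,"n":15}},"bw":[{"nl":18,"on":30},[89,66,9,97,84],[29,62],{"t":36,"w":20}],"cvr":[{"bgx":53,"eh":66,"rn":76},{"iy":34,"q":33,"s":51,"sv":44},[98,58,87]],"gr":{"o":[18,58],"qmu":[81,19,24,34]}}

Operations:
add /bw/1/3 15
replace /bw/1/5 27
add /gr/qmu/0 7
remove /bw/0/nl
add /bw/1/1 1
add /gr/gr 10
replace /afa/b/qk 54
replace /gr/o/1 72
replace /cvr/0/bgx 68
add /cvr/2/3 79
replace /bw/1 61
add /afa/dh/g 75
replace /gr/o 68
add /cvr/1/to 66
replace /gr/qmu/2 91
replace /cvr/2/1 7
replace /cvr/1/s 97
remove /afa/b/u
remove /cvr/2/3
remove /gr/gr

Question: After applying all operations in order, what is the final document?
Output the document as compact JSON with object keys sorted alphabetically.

Answer: {"afa":{"b":{"b":43,"ld":72,"qk":54},"dh":{"g":75,"n":15}},"bw":[{"on":30},61,[29,62],{"t":36,"w":20}],"cvr":[{"bgx":68,"eh":66,"rn":76},{"iy":34,"q":33,"s":97,"sv":44,"to":66},[98,7,87]],"gr":{"o":68,"qmu":[7,81,91,24,34]}}

Derivation:
After op 1 (add /bw/1/3 15): {"afa":{"b":{"b":43,"ld":72,"qk":55,"u":20},"dh":{"g":43,"n":15}},"bw":[{"nl":18,"on":30},[89,66,9,15,97,84],[29,62],{"t":36,"w":20}],"cvr":[{"bgx":53,"eh":66,"rn":76},{"iy":34,"q":33,"s":51,"sv":44},[98,58,87]],"gr":{"o":[18,58],"qmu":[81,19,24,34]}}
After op 2 (replace /bw/1/5 27): {"afa":{"b":{"b":43,"ld":72,"qk":55,"u":20},"dh":{"g":43,"n":15}},"bw":[{"nl":18,"on":30},[89,66,9,15,97,27],[29,62],{"t":36,"w":20}],"cvr":[{"bgx":53,"eh":66,"rn":76},{"iy":34,"q":33,"s":51,"sv":44},[98,58,87]],"gr":{"o":[18,58],"qmu":[81,19,24,34]}}
After op 3 (add /gr/qmu/0 7): {"afa":{"b":{"b":43,"ld":72,"qk":55,"u":20},"dh":{"g":43,"n":15}},"bw":[{"nl":18,"on":30},[89,66,9,15,97,27],[29,62],{"t":36,"w":20}],"cvr":[{"bgx":53,"eh":66,"rn":76},{"iy":34,"q":33,"s":51,"sv":44},[98,58,87]],"gr":{"o":[18,58],"qmu":[7,81,19,24,34]}}
After op 4 (remove /bw/0/nl): {"afa":{"b":{"b":43,"ld":72,"qk":55,"u":20},"dh":{"g":43,"n":15}},"bw":[{"on":30},[89,66,9,15,97,27],[29,62],{"t":36,"w":20}],"cvr":[{"bgx":53,"eh":66,"rn":76},{"iy":34,"q":33,"s":51,"sv":44},[98,58,87]],"gr":{"o":[18,58],"qmu":[7,81,19,24,34]}}
After op 5 (add /bw/1/1 1): {"afa":{"b":{"b":43,"ld":72,"qk":55,"u":20},"dh":{"g":43,"n":15}},"bw":[{"on":30},[89,1,66,9,15,97,27],[29,62],{"t":36,"w":20}],"cvr":[{"bgx":53,"eh":66,"rn":76},{"iy":34,"q":33,"s":51,"sv":44},[98,58,87]],"gr":{"o":[18,58],"qmu":[7,81,19,24,34]}}
After op 6 (add /gr/gr 10): {"afa":{"b":{"b":43,"ld":72,"qk":55,"u":20},"dh":{"g":43,"n":15}},"bw":[{"on":30},[89,1,66,9,15,97,27],[29,62],{"t":36,"w":20}],"cvr":[{"bgx":53,"eh":66,"rn":76},{"iy":34,"q":33,"s":51,"sv":44},[98,58,87]],"gr":{"gr":10,"o":[18,58],"qmu":[7,81,19,24,34]}}
After op 7 (replace /afa/b/qk 54): {"afa":{"b":{"b":43,"ld":72,"qk":54,"u":20},"dh":{"g":43,"n":15}},"bw":[{"on":30},[89,1,66,9,15,97,27],[29,62],{"t":36,"w":20}],"cvr":[{"bgx":53,"eh":66,"rn":76},{"iy":34,"q":33,"s":51,"sv":44},[98,58,87]],"gr":{"gr":10,"o":[18,58],"qmu":[7,81,19,24,34]}}
After op 8 (replace /gr/o/1 72): {"afa":{"b":{"b":43,"ld":72,"qk":54,"u":20},"dh":{"g":43,"n":15}},"bw":[{"on":30},[89,1,66,9,15,97,27],[29,62],{"t":36,"w":20}],"cvr":[{"bgx":53,"eh":66,"rn":76},{"iy":34,"q":33,"s":51,"sv":44},[98,58,87]],"gr":{"gr":10,"o":[18,72],"qmu":[7,81,19,24,34]}}
After op 9 (replace /cvr/0/bgx 68): {"afa":{"b":{"b":43,"ld":72,"qk":54,"u":20},"dh":{"g":43,"n":15}},"bw":[{"on":30},[89,1,66,9,15,97,27],[29,62],{"t":36,"w":20}],"cvr":[{"bgx":68,"eh":66,"rn":76},{"iy":34,"q":33,"s":51,"sv":44},[98,58,87]],"gr":{"gr":10,"o":[18,72],"qmu":[7,81,19,24,34]}}
After op 10 (add /cvr/2/3 79): {"afa":{"b":{"b":43,"ld":72,"qk":54,"u":20},"dh":{"g":43,"n":15}},"bw":[{"on":30},[89,1,66,9,15,97,27],[29,62],{"t":36,"w":20}],"cvr":[{"bgx":68,"eh":66,"rn":76},{"iy":34,"q":33,"s":51,"sv":44},[98,58,87,79]],"gr":{"gr":10,"o":[18,72],"qmu":[7,81,19,24,34]}}
After op 11 (replace /bw/1 61): {"afa":{"b":{"b":43,"ld":72,"qk":54,"u":20},"dh":{"g":43,"n":15}},"bw":[{"on":30},61,[29,62],{"t":36,"w":20}],"cvr":[{"bgx":68,"eh":66,"rn":76},{"iy":34,"q":33,"s":51,"sv":44},[98,58,87,79]],"gr":{"gr":10,"o":[18,72],"qmu":[7,81,19,24,34]}}
After op 12 (add /afa/dh/g 75): {"afa":{"b":{"b":43,"ld":72,"qk":54,"u":20},"dh":{"g":75,"n":15}},"bw":[{"on":30},61,[29,62],{"t":36,"w":20}],"cvr":[{"bgx":68,"eh":66,"rn":76},{"iy":34,"q":33,"s":51,"sv":44},[98,58,87,79]],"gr":{"gr":10,"o":[18,72],"qmu":[7,81,19,24,34]}}
After op 13 (replace /gr/o 68): {"afa":{"b":{"b":43,"ld":72,"qk":54,"u":20},"dh":{"g":75,"n":15}},"bw":[{"on":30},61,[29,62],{"t":36,"w":20}],"cvr":[{"bgx":68,"eh":66,"rn":76},{"iy":34,"q":33,"s":51,"sv":44},[98,58,87,79]],"gr":{"gr":10,"o":68,"qmu":[7,81,19,24,34]}}
After op 14 (add /cvr/1/to 66): {"afa":{"b":{"b":43,"ld":72,"qk":54,"u":20},"dh":{"g":75,"n":15}},"bw":[{"on":30},61,[29,62],{"t":36,"w":20}],"cvr":[{"bgx":68,"eh":66,"rn":76},{"iy":34,"q":33,"s":51,"sv":44,"to":66},[98,58,87,79]],"gr":{"gr":10,"o":68,"qmu":[7,81,19,24,34]}}
After op 15 (replace /gr/qmu/2 91): {"afa":{"b":{"b":43,"ld":72,"qk":54,"u":20},"dh":{"g":75,"n":15}},"bw":[{"on":30},61,[29,62],{"t":36,"w":20}],"cvr":[{"bgx":68,"eh":66,"rn":76},{"iy":34,"q":33,"s":51,"sv":44,"to":66},[98,58,87,79]],"gr":{"gr":10,"o":68,"qmu":[7,81,91,24,34]}}
After op 16 (replace /cvr/2/1 7): {"afa":{"b":{"b":43,"ld":72,"qk":54,"u":20},"dh":{"g":75,"n":15}},"bw":[{"on":30},61,[29,62],{"t":36,"w":20}],"cvr":[{"bgx":68,"eh":66,"rn":76},{"iy":34,"q":33,"s":51,"sv":44,"to":66},[98,7,87,79]],"gr":{"gr":10,"o":68,"qmu":[7,81,91,24,34]}}
After op 17 (replace /cvr/1/s 97): {"afa":{"b":{"b":43,"ld":72,"qk":54,"u":20},"dh":{"g":75,"n":15}},"bw":[{"on":30},61,[29,62],{"t":36,"w":20}],"cvr":[{"bgx":68,"eh":66,"rn":76},{"iy":34,"q":33,"s":97,"sv":44,"to":66},[98,7,87,79]],"gr":{"gr":10,"o":68,"qmu":[7,81,91,24,34]}}
After op 18 (remove /afa/b/u): {"afa":{"b":{"b":43,"ld":72,"qk":54},"dh":{"g":75,"n":15}},"bw":[{"on":30},61,[29,62],{"t":36,"w":20}],"cvr":[{"bgx":68,"eh":66,"rn":76},{"iy":34,"q":33,"s":97,"sv":44,"to":66},[98,7,87,79]],"gr":{"gr":10,"o":68,"qmu":[7,81,91,24,34]}}
After op 19 (remove /cvr/2/3): {"afa":{"b":{"b":43,"ld":72,"qk":54},"dh":{"g":75,"n":15}},"bw":[{"on":30},61,[29,62],{"t":36,"w":20}],"cvr":[{"bgx":68,"eh":66,"rn":76},{"iy":34,"q":33,"s":97,"sv":44,"to":66},[98,7,87]],"gr":{"gr":10,"o":68,"qmu":[7,81,91,24,34]}}
After op 20 (remove /gr/gr): {"afa":{"b":{"b":43,"ld":72,"qk":54},"dh":{"g":75,"n":15}},"bw":[{"on":30},61,[29,62],{"t":36,"w":20}],"cvr":[{"bgx":68,"eh":66,"rn":76},{"iy":34,"q":33,"s":97,"sv":44,"to":66},[98,7,87]],"gr":{"o":68,"qmu":[7,81,91,24,34]}}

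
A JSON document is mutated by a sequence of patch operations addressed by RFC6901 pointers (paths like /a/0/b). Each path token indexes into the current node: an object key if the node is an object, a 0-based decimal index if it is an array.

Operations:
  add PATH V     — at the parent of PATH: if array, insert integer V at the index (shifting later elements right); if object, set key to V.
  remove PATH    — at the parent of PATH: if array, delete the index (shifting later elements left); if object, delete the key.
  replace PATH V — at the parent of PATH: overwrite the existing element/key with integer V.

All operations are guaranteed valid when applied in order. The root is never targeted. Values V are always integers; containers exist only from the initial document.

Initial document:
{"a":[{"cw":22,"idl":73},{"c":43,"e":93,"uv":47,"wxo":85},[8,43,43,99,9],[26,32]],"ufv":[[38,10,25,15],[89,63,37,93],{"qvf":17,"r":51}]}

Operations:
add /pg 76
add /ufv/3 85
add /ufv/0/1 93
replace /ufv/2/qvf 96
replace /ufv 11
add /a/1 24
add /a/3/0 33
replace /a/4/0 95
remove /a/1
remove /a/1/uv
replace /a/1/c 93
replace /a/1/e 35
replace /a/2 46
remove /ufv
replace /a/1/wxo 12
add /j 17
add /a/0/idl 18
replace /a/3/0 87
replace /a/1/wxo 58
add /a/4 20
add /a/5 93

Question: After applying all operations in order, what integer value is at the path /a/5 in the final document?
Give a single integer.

Answer: 93

Derivation:
After op 1 (add /pg 76): {"a":[{"cw":22,"idl":73},{"c":43,"e":93,"uv":47,"wxo":85},[8,43,43,99,9],[26,32]],"pg":76,"ufv":[[38,10,25,15],[89,63,37,93],{"qvf":17,"r":51}]}
After op 2 (add /ufv/3 85): {"a":[{"cw":22,"idl":73},{"c":43,"e":93,"uv":47,"wxo":85},[8,43,43,99,9],[26,32]],"pg":76,"ufv":[[38,10,25,15],[89,63,37,93],{"qvf":17,"r":51},85]}
After op 3 (add /ufv/0/1 93): {"a":[{"cw":22,"idl":73},{"c":43,"e":93,"uv":47,"wxo":85},[8,43,43,99,9],[26,32]],"pg":76,"ufv":[[38,93,10,25,15],[89,63,37,93],{"qvf":17,"r":51},85]}
After op 4 (replace /ufv/2/qvf 96): {"a":[{"cw":22,"idl":73},{"c":43,"e":93,"uv":47,"wxo":85},[8,43,43,99,9],[26,32]],"pg":76,"ufv":[[38,93,10,25,15],[89,63,37,93],{"qvf":96,"r":51},85]}
After op 5 (replace /ufv 11): {"a":[{"cw":22,"idl":73},{"c":43,"e":93,"uv":47,"wxo":85},[8,43,43,99,9],[26,32]],"pg":76,"ufv":11}
After op 6 (add /a/1 24): {"a":[{"cw":22,"idl":73},24,{"c":43,"e":93,"uv":47,"wxo":85},[8,43,43,99,9],[26,32]],"pg":76,"ufv":11}
After op 7 (add /a/3/0 33): {"a":[{"cw":22,"idl":73},24,{"c":43,"e":93,"uv":47,"wxo":85},[33,8,43,43,99,9],[26,32]],"pg":76,"ufv":11}
After op 8 (replace /a/4/0 95): {"a":[{"cw":22,"idl":73},24,{"c":43,"e":93,"uv":47,"wxo":85},[33,8,43,43,99,9],[95,32]],"pg":76,"ufv":11}
After op 9 (remove /a/1): {"a":[{"cw":22,"idl":73},{"c":43,"e":93,"uv":47,"wxo":85},[33,8,43,43,99,9],[95,32]],"pg":76,"ufv":11}
After op 10 (remove /a/1/uv): {"a":[{"cw":22,"idl":73},{"c":43,"e":93,"wxo":85},[33,8,43,43,99,9],[95,32]],"pg":76,"ufv":11}
After op 11 (replace /a/1/c 93): {"a":[{"cw":22,"idl":73},{"c":93,"e":93,"wxo":85},[33,8,43,43,99,9],[95,32]],"pg":76,"ufv":11}
After op 12 (replace /a/1/e 35): {"a":[{"cw":22,"idl":73},{"c":93,"e":35,"wxo":85},[33,8,43,43,99,9],[95,32]],"pg":76,"ufv":11}
After op 13 (replace /a/2 46): {"a":[{"cw":22,"idl":73},{"c":93,"e":35,"wxo":85},46,[95,32]],"pg":76,"ufv":11}
After op 14 (remove /ufv): {"a":[{"cw":22,"idl":73},{"c":93,"e":35,"wxo":85},46,[95,32]],"pg":76}
After op 15 (replace /a/1/wxo 12): {"a":[{"cw":22,"idl":73},{"c":93,"e":35,"wxo":12},46,[95,32]],"pg":76}
After op 16 (add /j 17): {"a":[{"cw":22,"idl":73},{"c":93,"e":35,"wxo":12},46,[95,32]],"j":17,"pg":76}
After op 17 (add /a/0/idl 18): {"a":[{"cw":22,"idl":18},{"c":93,"e":35,"wxo":12},46,[95,32]],"j":17,"pg":76}
After op 18 (replace /a/3/0 87): {"a":[{"cw":22,"idl":18},{"c":93,"e":35,"wxo":12},46,[87,32]],"j":17,"pg":76}
After op 19 (replace /a/1/wxo 58): {"a":[{"cw":22,"idl":18},{"c":93,"e":35,"wxo":58},46,[87,32]],"j":17,"pg":76}
After op 20 (add /a/4 20): {"a":[{"cw":22,"idl":18},{"c":93,"e":35,"wxo":58},46,[87,32],20],"j":17,"pg":76}
After op 21 (add /a/5 93): {"a":[{"cw":22,"idl":18},{"c":93,"e":35,"wxo":58},46,[87,32],20,93],"j":17,"pg":76}
Value at /a/5: 93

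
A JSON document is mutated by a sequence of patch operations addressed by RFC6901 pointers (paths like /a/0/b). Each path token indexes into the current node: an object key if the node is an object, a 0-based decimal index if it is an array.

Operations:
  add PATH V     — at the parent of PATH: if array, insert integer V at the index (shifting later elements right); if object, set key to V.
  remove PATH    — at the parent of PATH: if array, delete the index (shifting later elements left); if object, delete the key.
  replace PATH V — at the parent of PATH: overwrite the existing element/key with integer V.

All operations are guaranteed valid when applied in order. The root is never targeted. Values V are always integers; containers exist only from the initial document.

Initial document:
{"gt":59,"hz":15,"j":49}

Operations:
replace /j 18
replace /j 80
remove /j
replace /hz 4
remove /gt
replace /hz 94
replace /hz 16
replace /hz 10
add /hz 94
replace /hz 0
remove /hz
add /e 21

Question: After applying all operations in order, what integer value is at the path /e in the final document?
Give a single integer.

Answer: 21

Derivation:
After op 1 (replace /j 18): {"gt":59,"hz":15,"j":18}
After op 2 (replace /j 80): {"gt":59,"hz":15,"j":80}
After op 3 (remove /j): {"gt":59,"hz":15}
After op 4 (replace /hz 4): {"gt":59,"hz":4}
After op 5 (remove /gt): {"hz":4}
After op 6 (replace /hz 94): {"hz":94}
After op 7 (replace /hz 16): {"hz":16}
After op 8 (replace /hz 10): {"hz":10}
After op 9 (add /hz 94): {"hz":94}
After op 10 (replace /hz 0): {"hz":0}
After op 11 (remove /hz): {}
After op 12 (add /e 21): {"e":21}
Value at /e: 21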